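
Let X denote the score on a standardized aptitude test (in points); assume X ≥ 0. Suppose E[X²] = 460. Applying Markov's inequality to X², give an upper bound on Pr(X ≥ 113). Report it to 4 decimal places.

Since X ≥ 0, the event {X ≥ 113} is the same as {X² ≥ 12769}.
Markov's inequality applied to X² gives Pr(X² ≥ 12769) ≤ E[X²]/12769 = 460/12769 = 0.0360.

0.0360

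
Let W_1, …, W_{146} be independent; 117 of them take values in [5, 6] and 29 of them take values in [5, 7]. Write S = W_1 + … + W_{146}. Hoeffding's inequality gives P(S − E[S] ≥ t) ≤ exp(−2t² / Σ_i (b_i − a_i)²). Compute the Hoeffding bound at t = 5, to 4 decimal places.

0.8069

Σ(b_i − a_i)² = 117·1² + 29·2² = 233.
Exponent = 2·5² / 233 = 0.21459.
Bound = exp(−0.21459) = 0.80687.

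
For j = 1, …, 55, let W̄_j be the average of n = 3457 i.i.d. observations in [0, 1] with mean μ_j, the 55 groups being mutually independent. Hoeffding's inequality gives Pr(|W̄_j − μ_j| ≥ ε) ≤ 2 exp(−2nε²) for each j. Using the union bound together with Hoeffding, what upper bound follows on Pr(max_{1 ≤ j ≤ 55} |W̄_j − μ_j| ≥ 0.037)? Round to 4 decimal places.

Per-experiment Hoeffding bound: 2·exp(−2·3457·0.037²) = 2·exp(−9.46527) = 0.00015499.
Union bound over 55 events: 55·0.00015499 = 0.00852.

0.0085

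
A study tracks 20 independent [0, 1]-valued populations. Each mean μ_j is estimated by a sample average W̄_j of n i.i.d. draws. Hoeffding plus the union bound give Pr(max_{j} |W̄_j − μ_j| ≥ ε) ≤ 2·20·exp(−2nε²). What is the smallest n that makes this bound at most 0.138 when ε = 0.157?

116

Need 2·20·exp(−2nε²) ≤ 0.138, i.e. exp(−2nε²) ≤ 0.138/40.
So 2nε² ≥ ln(40/0.138) = 5.669381.
Hence n ≥ 5.669381/(2·0.157²) = 115.002.
The smallest integer n is 116.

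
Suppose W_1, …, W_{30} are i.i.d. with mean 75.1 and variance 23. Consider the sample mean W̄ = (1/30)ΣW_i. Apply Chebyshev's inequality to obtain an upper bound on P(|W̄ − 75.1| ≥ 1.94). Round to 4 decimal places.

Var(W̄) = Var(W_i)/n = 23/30 = 0.76667.
Chebyshev: P(|W̄ − 75.1| ≥ 1.94) ≤ Var(W̄)/(1.94)² = 23/(30·1.94²) = 0.2037.

0.2037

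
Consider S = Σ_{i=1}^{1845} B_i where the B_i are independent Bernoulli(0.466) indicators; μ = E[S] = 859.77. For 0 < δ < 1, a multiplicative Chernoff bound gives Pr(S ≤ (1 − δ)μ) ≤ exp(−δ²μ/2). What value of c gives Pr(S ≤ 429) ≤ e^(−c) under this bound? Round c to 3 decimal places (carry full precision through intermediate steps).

Write 429 = (1 − δ)μ, so δ = 1 − 429/859.77 = 0.5010293…
Then the exponent is δ²μ/2 = (μ − 429)²/(2μ) = 107.914205.

107.914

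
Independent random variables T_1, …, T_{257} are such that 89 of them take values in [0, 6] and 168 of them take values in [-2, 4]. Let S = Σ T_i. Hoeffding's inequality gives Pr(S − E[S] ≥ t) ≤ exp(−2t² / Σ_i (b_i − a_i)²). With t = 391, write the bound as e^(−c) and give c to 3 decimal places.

Σ(b_i − a_i)² = 89·6² + 168·6² = 9252.
c = 2t² / 9252 = 2·391² / 9252 = 33.0482.

33.048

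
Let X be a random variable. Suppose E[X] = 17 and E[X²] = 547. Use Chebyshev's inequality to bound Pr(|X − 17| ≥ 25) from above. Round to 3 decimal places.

0.413

Var(X) = E[X²] − (E[X])² = 547 − 289 = 258.
Chebyshev's inequality: Pr(|X − μ| ≥ t) ≤ Var(X)/t² = 258/625 = 0.4128.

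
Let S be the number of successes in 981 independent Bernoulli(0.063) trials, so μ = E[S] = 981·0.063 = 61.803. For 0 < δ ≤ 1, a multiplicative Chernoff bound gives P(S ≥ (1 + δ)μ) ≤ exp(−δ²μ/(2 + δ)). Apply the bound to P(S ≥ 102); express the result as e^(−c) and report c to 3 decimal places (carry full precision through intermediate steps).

Write 102 = (1 + δ)μ, so δ = 102/61.803 − 1 = 0.6504053…
Then the exponent is δ²μ/(2 + δ) = (102 − μ)² / (μ·(2 + δ)) = 9.864281.

9.864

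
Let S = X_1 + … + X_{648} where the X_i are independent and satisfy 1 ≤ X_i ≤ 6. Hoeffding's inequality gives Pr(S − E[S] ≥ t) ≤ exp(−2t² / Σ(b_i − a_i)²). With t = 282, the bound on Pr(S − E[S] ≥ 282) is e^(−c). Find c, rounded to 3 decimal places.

Σ(b_i − a_i)² = 648·(5)² = 16200.
c = 2t²/16200 = 2·282²/16200 = 9.8178.

9.818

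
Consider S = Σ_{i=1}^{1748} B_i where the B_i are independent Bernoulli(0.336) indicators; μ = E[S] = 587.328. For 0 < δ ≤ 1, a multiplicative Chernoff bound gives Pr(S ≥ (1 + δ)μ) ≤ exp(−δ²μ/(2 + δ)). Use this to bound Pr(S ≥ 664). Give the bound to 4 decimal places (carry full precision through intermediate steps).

Write 664 = (1 + δ)μ, so δ = 664/587.328 − 1 = 0.1305438…
Then the exponent is δ²μ/(2 + δ) = (664 − μ)² / (μ·(2 + δ)) = 4.697885.
Bound = exp(−4.697885) = 0.00911.

0.0091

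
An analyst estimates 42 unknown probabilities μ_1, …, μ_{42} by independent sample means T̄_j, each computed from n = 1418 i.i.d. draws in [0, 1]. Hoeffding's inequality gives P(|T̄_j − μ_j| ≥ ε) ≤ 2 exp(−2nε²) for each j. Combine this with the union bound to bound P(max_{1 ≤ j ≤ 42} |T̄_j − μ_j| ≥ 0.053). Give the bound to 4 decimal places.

0.0291

Per-experiment Hoeffding bound: 2·exp(−2·1418·0.053²) = 2·exp(−7.96632) = 0.0006939.
Union bound over 42 events: 42·0.0006939 = 0.02914.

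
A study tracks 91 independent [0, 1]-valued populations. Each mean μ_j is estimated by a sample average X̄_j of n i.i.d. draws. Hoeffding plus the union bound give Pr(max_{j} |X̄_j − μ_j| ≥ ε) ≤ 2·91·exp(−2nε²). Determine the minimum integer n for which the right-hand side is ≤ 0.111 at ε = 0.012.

25703

Need 2·91·exp(−2nε²) ≤ 0.111, i.e. exp(−2nε²) ≤ 0.111/182.
So 2nε² ≥ ln(182/0.111) = 7.402232.
Hence n ≥ 7.402232/(2·0.012²) = 25702.194.
The smallest integer n is 25703.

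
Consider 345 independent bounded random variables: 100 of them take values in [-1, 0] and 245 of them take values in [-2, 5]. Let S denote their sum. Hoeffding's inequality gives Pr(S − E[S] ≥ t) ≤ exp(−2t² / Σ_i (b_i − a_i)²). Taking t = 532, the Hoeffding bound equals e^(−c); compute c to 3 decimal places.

46.762

Σ(b_i − a_i)² = 100·1² + 245·7² = 12105.
c = 2t² / 12105 = 2·532² / 12105 = 46.7615.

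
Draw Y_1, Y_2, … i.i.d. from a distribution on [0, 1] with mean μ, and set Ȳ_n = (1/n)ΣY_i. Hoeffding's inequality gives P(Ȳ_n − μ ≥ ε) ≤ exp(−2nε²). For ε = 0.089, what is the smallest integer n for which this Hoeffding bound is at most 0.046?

195

Require exp(−2nε²) ≤ 0.046, i.e. 2nε² ≥ ln(1/0.046) = 3.079114.
So n ≥ 3.079114 / (2·0.089²) = 194.364.
The smallest integer n is 195.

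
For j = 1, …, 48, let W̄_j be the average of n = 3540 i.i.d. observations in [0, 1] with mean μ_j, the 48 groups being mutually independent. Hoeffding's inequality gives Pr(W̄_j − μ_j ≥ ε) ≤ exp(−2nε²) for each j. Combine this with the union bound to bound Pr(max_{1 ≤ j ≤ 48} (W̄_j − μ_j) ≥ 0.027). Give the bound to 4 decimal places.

0.2752

Per-experiment Hoeffding bound: exp(−2·3540·0.027²) = exp(−5.16132) = 0.0057341.
Union bound over 48 events: 48·0.0057341 = 0.27524.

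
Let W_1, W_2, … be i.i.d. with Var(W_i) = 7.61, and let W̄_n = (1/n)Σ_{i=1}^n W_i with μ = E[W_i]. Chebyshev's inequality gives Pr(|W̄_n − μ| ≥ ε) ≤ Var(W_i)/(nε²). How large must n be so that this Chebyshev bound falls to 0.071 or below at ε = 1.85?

32

Require 7.61/(n·1.85²) ≤ 0.071, i.e. n ≥ 7.61/(0.071·1.85²) = 31.317.
The smallest integer n is 32.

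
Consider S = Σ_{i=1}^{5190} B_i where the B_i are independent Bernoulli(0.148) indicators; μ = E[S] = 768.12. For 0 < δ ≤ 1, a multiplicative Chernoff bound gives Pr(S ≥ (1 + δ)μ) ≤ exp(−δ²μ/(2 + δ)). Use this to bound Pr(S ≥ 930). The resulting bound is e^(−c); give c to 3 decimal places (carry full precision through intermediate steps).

Write 930 = (1 + δ)μ, so δ = 930/768.12 − 1 = 0.2107483…
Then the exponent is δ²μ/(2 + δ) = (930 − μ)² / (μ·(2 + δ)) = 15.431851.

15.432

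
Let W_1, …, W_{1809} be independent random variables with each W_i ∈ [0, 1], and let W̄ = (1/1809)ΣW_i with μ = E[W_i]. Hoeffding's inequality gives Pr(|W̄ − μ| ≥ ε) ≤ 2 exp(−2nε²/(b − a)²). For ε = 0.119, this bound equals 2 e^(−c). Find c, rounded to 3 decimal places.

c = 2nε²/(b − a)² = 2·1809·0.119² / 1² = 51.2345.

51.234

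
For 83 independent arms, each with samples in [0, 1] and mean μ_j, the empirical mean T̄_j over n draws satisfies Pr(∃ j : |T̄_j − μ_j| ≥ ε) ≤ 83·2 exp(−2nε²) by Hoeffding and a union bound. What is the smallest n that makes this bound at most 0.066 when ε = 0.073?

Need 2·83·exp(−2nε²) ≤ 0.066, i.e. exp(−2nε²) ≤ 0.066/166.
So 2nε² ≥ ln(166/0.066) = 7.830088.
Hence n ≥ 7.830088/(2·0.073²) = 734.668.
The smallest integer n is 735.

735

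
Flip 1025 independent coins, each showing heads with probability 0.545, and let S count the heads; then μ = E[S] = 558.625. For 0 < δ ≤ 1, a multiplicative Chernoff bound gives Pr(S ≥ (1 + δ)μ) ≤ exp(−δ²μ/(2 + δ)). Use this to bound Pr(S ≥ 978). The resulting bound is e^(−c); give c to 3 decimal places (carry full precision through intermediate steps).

Write 978 = (1 + δ)μ, so δ = 978/558.625 − 1 = 0.7507272…
Then the exponent is δ²μ/(2 + δ) = (978 − μ)² / (μ·(2 + δ)) = 114.455635.

114.456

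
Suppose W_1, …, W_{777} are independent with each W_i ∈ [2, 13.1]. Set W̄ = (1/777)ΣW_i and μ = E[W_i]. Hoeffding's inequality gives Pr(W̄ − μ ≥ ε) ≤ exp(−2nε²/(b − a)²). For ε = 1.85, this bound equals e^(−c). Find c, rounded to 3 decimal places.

c = 2nε²/(b − a)² = 2·777·1.85² / 11.1² = 43.1667.

43.167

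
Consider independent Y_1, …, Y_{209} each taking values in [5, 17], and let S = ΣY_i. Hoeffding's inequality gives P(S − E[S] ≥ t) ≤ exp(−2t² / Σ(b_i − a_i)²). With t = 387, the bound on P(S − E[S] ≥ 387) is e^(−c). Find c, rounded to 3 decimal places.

9.953

Σ(b_i − a_i)² = 209·(12)² = 30096.
c = 2t²/30096 = 2·387²/30096 = 9.9528.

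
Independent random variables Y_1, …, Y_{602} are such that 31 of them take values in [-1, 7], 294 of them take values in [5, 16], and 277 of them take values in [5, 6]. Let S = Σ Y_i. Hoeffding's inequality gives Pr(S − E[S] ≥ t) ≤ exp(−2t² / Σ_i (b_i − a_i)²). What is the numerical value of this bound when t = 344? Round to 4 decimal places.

0.0019

Σ(b_i − a_i)² = 31·8² + 294·11² + 277·1² = 37835.
Exponent = 2·344² / 37835 = 6.25537.
Bound = exp(−6.25537) = 0.00192.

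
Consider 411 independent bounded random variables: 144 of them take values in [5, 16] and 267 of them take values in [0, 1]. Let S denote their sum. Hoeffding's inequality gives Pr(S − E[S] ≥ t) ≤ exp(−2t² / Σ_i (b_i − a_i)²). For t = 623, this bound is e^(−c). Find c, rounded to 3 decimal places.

43.879

Σ(b_i − a_i)² = 144·11² + 267·1² = 17691.
c = 2t² / 17691 = 2·623² / 17691 = 43.8787.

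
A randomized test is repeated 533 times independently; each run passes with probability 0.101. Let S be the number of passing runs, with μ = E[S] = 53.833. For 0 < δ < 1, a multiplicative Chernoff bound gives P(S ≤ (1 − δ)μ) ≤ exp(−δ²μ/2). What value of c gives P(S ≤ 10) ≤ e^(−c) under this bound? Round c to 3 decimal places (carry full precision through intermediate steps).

Write 10 = (1 − δ)μ, so δ = 1 − 10/53.833 = 0.8142403…
Then the exponent is δ²μ/2 = (μ − 10)²/(2μ) = 17.845298.

17.845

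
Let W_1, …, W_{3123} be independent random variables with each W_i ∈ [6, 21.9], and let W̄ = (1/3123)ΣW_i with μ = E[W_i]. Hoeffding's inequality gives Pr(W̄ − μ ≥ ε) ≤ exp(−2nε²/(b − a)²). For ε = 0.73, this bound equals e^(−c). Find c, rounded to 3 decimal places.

13.166

c = 2nε²/(b − a)² = 2·3123·0.73² / 15.9² = 13.1660.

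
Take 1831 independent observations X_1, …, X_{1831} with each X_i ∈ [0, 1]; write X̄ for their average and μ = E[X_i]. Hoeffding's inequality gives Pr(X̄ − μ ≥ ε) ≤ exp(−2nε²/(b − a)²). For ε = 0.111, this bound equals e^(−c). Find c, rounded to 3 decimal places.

c = 2nε²/(b − a)² = 2·1831·0.111² / 1² = 45.1195.

45.120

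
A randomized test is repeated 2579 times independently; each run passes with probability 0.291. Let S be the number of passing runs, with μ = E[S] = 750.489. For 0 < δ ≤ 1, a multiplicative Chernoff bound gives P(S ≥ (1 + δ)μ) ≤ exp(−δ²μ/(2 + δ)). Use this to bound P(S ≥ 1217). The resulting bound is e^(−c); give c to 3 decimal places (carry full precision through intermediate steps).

Write 1217 = (1 + δ)μ, so δ = 1217/750.489 − 1 = 0.6216094…
Then the exponent is δ²μ/(2 + δ) = (1217 − μ)² / (μ·(2 + δ)) = 110.614348.

110.614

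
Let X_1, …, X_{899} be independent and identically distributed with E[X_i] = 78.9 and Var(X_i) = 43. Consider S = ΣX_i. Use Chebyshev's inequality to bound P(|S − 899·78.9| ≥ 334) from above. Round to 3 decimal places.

Var(S) = n·Var(X_i) = 899·43 = 38657.
Chebyshev: P(|S − 899·78.9| ≥ 334) ≤ Var(S)/334² = 38657/111556 = 0.3465.

0.347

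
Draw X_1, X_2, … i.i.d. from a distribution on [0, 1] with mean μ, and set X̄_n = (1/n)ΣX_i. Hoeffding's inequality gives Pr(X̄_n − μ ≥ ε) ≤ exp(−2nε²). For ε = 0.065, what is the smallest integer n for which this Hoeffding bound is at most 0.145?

Require exp(−2nε²) ≤ 0.145, i.e. 2nε² ≥ ln(1/0.145) = 1.931022.
So n ≥ 1.931022 / (2·0.065²) = 228.523.
The smallest integer n is 229.

229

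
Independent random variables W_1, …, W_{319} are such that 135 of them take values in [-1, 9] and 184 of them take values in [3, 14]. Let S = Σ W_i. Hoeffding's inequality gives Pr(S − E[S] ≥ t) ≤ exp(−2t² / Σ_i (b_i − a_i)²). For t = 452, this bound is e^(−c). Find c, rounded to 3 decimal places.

Σ(b_i − a_i)² = 135·10² + 184·11² = 35764.
c = 2t² / 35764 = 2·452² / 35764 = 11.4251.

11.425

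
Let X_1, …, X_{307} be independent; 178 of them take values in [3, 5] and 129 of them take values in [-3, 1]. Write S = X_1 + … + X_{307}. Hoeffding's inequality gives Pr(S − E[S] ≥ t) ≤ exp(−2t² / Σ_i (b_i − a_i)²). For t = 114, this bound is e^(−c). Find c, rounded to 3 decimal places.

Σ(b_i − a_i)² = 178·2² + 129·4² = 2776.
c = 2t² / 2776 = 2·114² / 2776 = 9.3631.

9.363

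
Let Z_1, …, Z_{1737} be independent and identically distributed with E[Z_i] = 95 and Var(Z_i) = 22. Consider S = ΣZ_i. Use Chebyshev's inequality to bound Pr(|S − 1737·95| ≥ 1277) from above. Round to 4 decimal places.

Var(S) = n·Var(Z_i) = 1737·22 = 38214.
Chebyshev: Pr(|S − 1737·95| ≥ 1277) ≤ Var(S)/1277² = 38214/1630729 = 0.0234.

0.0234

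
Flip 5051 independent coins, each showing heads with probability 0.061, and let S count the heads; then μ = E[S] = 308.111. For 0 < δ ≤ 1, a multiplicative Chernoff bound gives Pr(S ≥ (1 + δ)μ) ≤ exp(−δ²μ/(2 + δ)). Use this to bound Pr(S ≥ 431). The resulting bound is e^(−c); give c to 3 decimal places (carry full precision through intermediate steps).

20.432

Write 431 = (1 + δ)μ, so δ = 431/308.111 − 1 = 0.3988465…
Then the exponent is δ²μ/(2 + δ) = (431 − μ)² / (μ·(2 + δ)) = 20.432258.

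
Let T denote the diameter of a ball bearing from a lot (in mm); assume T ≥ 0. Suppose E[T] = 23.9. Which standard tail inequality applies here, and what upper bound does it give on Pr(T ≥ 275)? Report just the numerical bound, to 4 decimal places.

0.0869

Only the mean of a non-negative variable is known, so Markov's inequality is the applicable tail bound.
Markov's inequality: for a non-negative random variable, Pr(T ≥ a) ≤ E[T]/a.
Here E[T] = 23.9 and a = 275, so the bound is 23.9/275 = 0.0869.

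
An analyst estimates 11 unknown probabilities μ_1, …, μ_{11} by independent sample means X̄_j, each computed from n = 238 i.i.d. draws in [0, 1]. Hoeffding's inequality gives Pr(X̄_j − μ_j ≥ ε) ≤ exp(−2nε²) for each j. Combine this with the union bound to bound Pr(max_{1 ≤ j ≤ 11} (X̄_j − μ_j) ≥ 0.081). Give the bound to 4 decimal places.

0.4843

Per-experiment Hoeffding bound: exp(−2·238·0.081²) = exp(−3.12304) = 0.044023.
Union bound over 11 events: 11·0.044023 = 0.48426.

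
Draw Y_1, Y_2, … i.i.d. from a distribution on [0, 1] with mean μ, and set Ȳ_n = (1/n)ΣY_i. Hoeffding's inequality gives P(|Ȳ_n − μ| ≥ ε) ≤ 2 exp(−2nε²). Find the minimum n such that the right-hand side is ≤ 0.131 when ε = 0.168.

Require 2·exp(−2nε²) ≤ 0.131, i.e. 2nε² ≥ ln(2/0.131) = 2.725705.
So n ≥ 2.725705 / (2·0.168²) = 48.287.
The smallest integer n is 49.

49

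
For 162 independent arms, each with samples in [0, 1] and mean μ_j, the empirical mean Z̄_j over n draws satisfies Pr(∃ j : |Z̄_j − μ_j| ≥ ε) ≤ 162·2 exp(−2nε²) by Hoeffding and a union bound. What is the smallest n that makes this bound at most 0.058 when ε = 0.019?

Need 2·162·exp(−2nε²) ≤ 0.058, i.e. exp(−2nε²) ≤ 0.058/324.
So 2nε² ≥ ln(324/0.058) = 8.628056.
Hence n ≥ 8.628056/(2·0.019²) = 11950.216.
The smallest integer n is 11951.

11951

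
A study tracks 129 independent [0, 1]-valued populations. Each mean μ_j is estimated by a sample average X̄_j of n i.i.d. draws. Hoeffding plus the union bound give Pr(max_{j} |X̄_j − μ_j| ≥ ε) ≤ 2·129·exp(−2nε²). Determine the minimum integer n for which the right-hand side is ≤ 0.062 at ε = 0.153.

178

Need 2·129·exp(−2nε²) ≤ 0.062, i.e. exp(−2nε²) ≤ 0.062/258.
So 2nε² ≥ ln(258/0.062) = 8.333580.
Hence n ≥ 8.333580/(2·0.153²) = 177.999.
The smallest integer n is 178.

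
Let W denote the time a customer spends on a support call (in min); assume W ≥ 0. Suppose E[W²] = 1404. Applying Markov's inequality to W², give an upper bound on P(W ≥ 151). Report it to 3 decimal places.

0.062

Since W ≥ 0, the event {W ≥ 151} is the same as {W² ≥ 22801}.
Markov's inequality applied to W² gives P(W² ≥ 22801) ≤ E[W²]/22801 = 1404/22801 = 0.0616.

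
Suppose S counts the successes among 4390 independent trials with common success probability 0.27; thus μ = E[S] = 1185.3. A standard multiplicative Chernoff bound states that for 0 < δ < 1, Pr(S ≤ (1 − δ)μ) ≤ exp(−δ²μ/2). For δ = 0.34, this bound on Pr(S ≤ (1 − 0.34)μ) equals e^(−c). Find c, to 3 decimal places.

68.510

c = δ²μ/2 = 0.34²·1185.3/2 = 68.5103.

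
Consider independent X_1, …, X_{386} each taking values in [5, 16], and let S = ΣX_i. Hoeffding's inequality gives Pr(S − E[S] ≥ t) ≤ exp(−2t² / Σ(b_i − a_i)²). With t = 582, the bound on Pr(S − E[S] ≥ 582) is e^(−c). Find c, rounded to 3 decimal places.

14.505

Σ(b_i − a_i)² = 386·(11)² = 46706.
c = 2t²/46706 = 2·582²/46706 = 14.5045.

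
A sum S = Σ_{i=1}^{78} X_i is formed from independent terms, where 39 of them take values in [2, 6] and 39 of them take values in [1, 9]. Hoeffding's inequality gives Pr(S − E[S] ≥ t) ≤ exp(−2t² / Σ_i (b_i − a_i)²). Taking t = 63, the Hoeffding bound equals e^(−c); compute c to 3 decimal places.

2.544

Σ(b_i − a_i)² = 39·4² + 39·8² = 3120.
c = 2t² / 3120 = 2·63² / 3120 = 2.5442.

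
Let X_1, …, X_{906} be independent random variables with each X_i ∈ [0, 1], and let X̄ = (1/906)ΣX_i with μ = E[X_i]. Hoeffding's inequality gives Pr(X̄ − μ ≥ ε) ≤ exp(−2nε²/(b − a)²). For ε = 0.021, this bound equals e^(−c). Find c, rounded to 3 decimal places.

0.799

c = 2nε²/(b − a)² = 2·906·0.021² / 1² = 0.7991.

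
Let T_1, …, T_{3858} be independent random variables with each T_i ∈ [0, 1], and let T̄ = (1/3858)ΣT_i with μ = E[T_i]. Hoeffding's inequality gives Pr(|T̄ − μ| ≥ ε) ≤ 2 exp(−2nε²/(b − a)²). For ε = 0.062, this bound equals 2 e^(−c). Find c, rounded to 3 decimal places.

c = 2nε²/(b − a)² = 2·3858·0.062² / 1² = 29.6603.

29.660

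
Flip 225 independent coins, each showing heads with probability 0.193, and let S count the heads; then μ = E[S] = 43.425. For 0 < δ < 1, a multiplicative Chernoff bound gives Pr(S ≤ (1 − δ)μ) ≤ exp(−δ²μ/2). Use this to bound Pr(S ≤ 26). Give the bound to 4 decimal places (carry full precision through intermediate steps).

0.0303

Write 26 = (1 − δ)μ, so δ = 1 − 26/43.425 = 0.4012666…
Then the exponent is δ²μ/2 = (μ − 26)²/(2μ) = 3.496035.
Bound = exp(−3.496035) = 0.03032.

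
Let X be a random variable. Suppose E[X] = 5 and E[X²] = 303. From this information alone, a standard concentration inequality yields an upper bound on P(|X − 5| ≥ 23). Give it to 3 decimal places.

The first two moments determine the variance, so Chebyshev's inequality is the sharpest standard bound available.
Var(X) = E[X²] − (E[X])² = 303 − 25 = 278.
Chebyshev's inequality: P(|X − μ| ≥ t) ≤ Var(X)/t² = 278/529 = 0.5255.

0.526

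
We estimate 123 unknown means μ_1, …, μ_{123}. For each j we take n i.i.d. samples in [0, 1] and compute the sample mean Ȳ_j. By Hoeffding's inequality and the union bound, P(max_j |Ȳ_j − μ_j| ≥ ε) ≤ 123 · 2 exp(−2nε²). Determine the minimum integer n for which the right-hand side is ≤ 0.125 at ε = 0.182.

115

Need 2·123·exp(−2nε²) ≤ 0.125, i.e. exp(−2nε²) ≤ 0.125/246.
So 2nε² ≥ ln(246/0.125) = 7.584773.
Hence n ≥ 7.584773/(2·0.182²) = 114.491.
The smallest integer n is 115.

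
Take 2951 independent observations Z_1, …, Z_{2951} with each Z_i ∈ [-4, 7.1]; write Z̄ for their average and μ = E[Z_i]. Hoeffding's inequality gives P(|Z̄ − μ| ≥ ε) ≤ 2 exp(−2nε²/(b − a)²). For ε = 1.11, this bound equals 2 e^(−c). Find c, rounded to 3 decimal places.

59.020

c = 2nε²/(b − a)² = 2·2951·1.11² / 11.1² = 59.0200.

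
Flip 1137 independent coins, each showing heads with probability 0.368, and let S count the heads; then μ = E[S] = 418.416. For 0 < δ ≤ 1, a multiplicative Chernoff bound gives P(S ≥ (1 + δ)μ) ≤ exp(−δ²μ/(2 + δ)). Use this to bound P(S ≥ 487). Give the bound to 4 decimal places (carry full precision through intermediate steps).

Write 487 = (1 + δ)μ, so δ = 487/418.416 − 1 = 0.1639134…
Then the exponent is δ²μ/(2 + δ) = (487 − μ)² / (μ·(2 + δ)) = 5.195142.
Bound = exp(−5.195142) = 0.00554.

0.0055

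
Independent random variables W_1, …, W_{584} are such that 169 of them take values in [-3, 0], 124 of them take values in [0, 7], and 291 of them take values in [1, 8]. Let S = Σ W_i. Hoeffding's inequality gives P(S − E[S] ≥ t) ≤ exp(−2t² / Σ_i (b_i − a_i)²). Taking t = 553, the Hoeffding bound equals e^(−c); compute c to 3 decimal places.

Σ(b_i − a_i)² = 169·3² + 124·7² + 291·7² = 21856.
c = 2t² / 21856 = 2·553² / 21856 = 27.9840.

27.984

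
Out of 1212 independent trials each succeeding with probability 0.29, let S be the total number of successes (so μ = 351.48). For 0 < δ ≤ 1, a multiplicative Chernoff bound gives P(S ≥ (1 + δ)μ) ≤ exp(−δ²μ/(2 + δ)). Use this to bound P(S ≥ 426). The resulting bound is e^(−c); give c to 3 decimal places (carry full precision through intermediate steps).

Write 426 = (1 + δ)μ, so δ = 426/351.48 − 1 = 0.2120178…
Then the exponent is δ²μ/(2 + δ) = (426 − μ)² / (μ·(2 + δ)) = 7.142602.

7.143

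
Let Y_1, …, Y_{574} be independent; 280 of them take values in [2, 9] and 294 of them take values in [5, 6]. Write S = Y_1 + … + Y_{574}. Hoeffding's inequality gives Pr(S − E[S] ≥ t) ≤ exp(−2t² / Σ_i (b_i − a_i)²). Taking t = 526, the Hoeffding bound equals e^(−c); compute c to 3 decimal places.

39.486

Σ(b_i − a_i)² = 280·7² + 294·1² = 14014.
c = 2t² / 14014 = 2·526² / 14014 = 39.4857.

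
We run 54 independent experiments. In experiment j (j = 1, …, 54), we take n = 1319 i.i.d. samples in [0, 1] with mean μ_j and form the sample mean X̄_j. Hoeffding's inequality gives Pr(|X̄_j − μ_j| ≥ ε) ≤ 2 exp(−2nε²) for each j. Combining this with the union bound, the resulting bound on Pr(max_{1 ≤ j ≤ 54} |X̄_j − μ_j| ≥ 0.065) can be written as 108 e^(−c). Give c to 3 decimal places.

11.146

Union bound over the 54 events: Pr(max_{1 ≤ j ≤ 54} |X̄_j − μ_j| ≥ 0.065) ≤ 54·2·exp(−2nε²) = 108 exp(−2·1319·0.065²).
So c = 2·1319·0.065² = 11.1456.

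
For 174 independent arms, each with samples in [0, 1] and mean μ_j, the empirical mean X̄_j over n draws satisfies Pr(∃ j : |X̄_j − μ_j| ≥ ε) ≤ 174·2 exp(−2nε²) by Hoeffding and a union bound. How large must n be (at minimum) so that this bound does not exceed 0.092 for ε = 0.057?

Need 2·174·exp(−2nε²) ≤ 0.092, i.e. exp(−2nε²) ≤ 0.092/348.
So 2nε² ≥ ln(348/0.092) = 8.238169.
Hence n ≥ 8.238169/(2·0.057²) = 1267.801.
The smallest integer n is 1268.

1268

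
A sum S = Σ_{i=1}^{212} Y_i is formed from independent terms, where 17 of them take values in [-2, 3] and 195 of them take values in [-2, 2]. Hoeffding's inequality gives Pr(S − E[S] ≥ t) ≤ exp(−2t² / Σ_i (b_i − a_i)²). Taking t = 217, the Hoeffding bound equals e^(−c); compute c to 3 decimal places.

Σ(b_i − a_i)² = 17·5² + 195·4² = 3545.
c = 2t² / 3545 = 2·217² / 3545 = 26.5664.

26.566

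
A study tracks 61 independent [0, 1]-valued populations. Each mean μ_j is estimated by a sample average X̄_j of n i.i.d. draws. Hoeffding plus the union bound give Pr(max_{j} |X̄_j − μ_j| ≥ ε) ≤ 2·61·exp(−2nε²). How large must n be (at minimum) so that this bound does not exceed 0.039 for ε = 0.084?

571

Need 2·61·exp(−2nε²) ≤ 0.039, i.e. exp(−2nε²) ≤ 0.039/122.
So 2nε² ≥ ln(122/0.039) = 8.048215.
Hence n ≥ 8.048215/(2·0.084²) = 570.310.
The smallest integer n is 571.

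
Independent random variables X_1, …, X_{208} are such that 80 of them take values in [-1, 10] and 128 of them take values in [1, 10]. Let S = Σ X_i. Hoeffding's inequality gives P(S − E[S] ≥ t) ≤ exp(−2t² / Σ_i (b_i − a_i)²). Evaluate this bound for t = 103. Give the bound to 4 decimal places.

Σ(b_i − a_i)² = 80·11² + 128·9² = 20048.
Exponent = 2·103² / 20048 = 1.05836.
Bound = exp(−1.05836) = 0.34702.

0.3470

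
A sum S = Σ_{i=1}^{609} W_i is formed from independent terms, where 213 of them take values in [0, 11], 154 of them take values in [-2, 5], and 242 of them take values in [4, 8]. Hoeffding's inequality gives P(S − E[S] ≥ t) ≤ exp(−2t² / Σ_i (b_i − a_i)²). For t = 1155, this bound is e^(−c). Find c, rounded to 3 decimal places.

71.739

Σ(b_i − a_i)² = 213·11² + 154·7² + 242·4² = 37191.
c = 2t² / 37191 = 2·1155² / 37191 = 71.7391.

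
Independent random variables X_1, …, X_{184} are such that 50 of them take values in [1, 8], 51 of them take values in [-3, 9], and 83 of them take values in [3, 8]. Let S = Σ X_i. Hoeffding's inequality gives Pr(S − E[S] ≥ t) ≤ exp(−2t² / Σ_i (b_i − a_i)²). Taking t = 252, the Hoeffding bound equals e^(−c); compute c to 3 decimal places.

10.701

Σ(b_i − a_i)² = 50·7² + 51·12² + 83·5² = 11869.
c = 2t² / 11869 = 2·252² / 11869 = 10.7008.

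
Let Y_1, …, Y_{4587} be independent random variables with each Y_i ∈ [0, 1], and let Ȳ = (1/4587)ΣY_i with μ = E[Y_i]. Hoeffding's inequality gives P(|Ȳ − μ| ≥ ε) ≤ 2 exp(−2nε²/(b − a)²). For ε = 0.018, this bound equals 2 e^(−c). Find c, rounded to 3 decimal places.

c = 2nε²/(b − a)² = 2·4587·0.018² / 1² = 2.9724.

2.972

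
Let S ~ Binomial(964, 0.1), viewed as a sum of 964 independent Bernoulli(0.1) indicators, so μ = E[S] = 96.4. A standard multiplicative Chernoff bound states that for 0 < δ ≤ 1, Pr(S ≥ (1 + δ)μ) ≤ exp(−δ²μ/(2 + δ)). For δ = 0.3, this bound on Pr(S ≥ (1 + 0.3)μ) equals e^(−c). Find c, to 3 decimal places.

c = δ²μ/(2 + δ) = 0.3²·96.4/(2 + 0.3) = 3.7722.

3.772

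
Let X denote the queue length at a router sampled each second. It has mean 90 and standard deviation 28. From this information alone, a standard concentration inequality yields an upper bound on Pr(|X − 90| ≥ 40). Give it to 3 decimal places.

Mean and variance are known, so Chebyshev's inequality applies.
Chebyshev: Pr(|X − μ| ≥ t) ≤ Var(X)/t².
Var(X) = σ² = 28² = 784.
Bound = 784 / 1600 = 0.4900.

0.490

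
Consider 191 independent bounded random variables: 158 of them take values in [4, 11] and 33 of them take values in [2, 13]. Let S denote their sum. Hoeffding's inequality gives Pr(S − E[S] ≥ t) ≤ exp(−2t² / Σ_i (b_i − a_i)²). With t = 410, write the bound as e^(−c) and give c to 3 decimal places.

28.649

Σ(b_i − a_i)² = 158·7² + 33·11² = 11735.
c = 2t² / 11735 = 2·410² / 11735 = 28.6493.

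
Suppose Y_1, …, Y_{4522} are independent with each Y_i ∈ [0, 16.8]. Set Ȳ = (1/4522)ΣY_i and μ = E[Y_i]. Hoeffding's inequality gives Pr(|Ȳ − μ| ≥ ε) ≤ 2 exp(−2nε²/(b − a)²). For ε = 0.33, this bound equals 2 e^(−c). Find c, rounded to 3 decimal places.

3.490

c = 2nε²/(b − a)² = 2·4522·0.33² / 16.8² = 3.4896.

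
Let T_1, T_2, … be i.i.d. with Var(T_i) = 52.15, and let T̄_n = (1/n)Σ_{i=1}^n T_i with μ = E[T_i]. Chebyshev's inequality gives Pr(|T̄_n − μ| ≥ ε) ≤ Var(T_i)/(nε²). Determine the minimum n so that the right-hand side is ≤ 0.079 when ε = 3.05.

71

Require 52.15/(n·3.05²) ≤ 0.079, i.e. n ≥ 52.15/(0.079·3.05²) = 70.962.
The smallest integer n is 71.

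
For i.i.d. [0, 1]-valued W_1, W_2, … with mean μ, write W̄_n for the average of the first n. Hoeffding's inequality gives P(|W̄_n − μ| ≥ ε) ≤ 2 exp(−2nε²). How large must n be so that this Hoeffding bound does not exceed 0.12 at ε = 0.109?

Require 2·exp(−2nε²) ≤ 0.12, i.e. 2nε² ≥ ln(2/0.12) = 2.813411.
So n ≥ 2.813411 / (2·0.109²) = 118.400.
The smallest integer n is 119.

119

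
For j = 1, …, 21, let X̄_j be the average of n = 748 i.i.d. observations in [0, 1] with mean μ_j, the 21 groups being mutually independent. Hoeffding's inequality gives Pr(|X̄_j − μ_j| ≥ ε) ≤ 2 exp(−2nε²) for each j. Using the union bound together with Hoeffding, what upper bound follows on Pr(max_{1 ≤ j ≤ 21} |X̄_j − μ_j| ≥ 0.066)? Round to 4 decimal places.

0.0621

Per-experiment Hoeffding bound: 2·exp(−2·748·0.066²) = 2·exp(−6.51658) = 0.0029574.
Union bound over 21 events: 21·0.0029574 = 0.06211.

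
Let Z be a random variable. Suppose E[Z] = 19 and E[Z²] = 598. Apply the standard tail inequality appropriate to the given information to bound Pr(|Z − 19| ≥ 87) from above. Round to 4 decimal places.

0.0313

The first two moments determine the variance, so Chebyshev's inequality is the sharpest standard bound available.
Var(Z) = E[Z²] − (E[Z])² = 598 − 361 = 237.
Chebyshev's inequality: Pr(|Z − μ| ≥ t) ≤ Var(Z)/t² = 237/7569 = 0.0313.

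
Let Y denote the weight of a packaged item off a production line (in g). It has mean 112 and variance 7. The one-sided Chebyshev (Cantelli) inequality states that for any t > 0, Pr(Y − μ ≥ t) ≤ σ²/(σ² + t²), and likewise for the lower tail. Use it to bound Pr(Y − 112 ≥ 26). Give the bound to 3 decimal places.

0.010

Here σ² = 7 and t = 26, so σ² + t² = 683.
Cantelli's bound: 7/683 = 0.0102.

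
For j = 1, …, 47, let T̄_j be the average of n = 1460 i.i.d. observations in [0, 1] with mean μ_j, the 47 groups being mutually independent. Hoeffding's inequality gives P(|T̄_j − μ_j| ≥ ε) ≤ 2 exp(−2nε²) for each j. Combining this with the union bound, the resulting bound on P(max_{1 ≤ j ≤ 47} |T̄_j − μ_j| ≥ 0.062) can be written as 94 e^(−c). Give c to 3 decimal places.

11.224

Union bound over the 47 events: P(max_{1 ≤ j ≤ 47} |T̄_j − μ_j| ≥ 0.062) ≤ 47·2·exp(−2nε²) = 94 exp(−2·1460·0.062²).
So c = 2·1460·0.062² = 11.2245.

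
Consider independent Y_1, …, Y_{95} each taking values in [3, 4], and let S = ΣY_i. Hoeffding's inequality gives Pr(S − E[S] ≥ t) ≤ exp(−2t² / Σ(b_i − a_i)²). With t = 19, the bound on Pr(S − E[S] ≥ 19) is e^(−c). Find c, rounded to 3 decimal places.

7.600

Σ(b_i − a_i)² = 95·(1)² = 95.
c = 2t²/95 = 2·19²/95 = 7.6000.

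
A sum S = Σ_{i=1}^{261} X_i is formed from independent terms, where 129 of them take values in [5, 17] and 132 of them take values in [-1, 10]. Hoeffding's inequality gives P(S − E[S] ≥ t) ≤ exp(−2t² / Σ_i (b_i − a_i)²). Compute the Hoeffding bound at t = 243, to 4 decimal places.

Σ(b_i − a_i)² = 129·12² + 132·11² = 34548.
Exponent = 2·243² / 34548 = 3.41837.
Bound = exp(−3.41837) = 0.03277.

0.0328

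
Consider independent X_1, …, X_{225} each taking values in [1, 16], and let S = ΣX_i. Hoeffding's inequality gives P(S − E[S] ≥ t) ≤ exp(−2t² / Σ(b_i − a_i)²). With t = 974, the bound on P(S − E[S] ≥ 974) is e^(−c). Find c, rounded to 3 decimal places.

Σ(b_i − a_i)² = 225·(15)² = 50625.
c = 2t²/50625 = 2·974²/50625 = 37.4786.

37.479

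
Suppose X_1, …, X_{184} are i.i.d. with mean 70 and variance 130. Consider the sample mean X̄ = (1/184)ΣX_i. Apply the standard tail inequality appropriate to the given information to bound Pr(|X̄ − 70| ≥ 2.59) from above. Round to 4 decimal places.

With mean and variance of each term known, Chebyshev's inequality bounds the deviation of the sum (or sample mean).
Var(X̄) = Var(X_i)/n = 130/184 = 0.70652.
Chebyshev: Pr(|X̄ − 70| ≥ 2.59) ≤ Var(X̄)/(2.59)² = 130/(184·2.59²) = 0.1053.

0.1053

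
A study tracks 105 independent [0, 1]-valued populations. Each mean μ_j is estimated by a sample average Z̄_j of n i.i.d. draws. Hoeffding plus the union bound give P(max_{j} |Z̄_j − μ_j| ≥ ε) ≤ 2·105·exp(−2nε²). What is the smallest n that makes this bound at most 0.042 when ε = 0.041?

2534

Need 2·105·exp(−2nε²) ≤ 0.042, i.e. exp(−2nε²) ≤ 0.042/210.
So 2nε² ≥ ln(210/0.042) = 8.517193.
Hence n ≥ 8.517193/(2·0.041²) = 2533.371.
The smallest integer n is 2534.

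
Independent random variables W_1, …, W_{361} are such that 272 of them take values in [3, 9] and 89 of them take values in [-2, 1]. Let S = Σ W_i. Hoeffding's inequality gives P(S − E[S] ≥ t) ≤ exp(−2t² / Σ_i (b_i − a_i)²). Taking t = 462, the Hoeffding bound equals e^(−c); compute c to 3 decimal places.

Σ(b_i − a_i)² = 272·6² + 89·3² = 10593.
c = 2t² / 10593 = 2·462² / 10593 = 40.2991.

40.299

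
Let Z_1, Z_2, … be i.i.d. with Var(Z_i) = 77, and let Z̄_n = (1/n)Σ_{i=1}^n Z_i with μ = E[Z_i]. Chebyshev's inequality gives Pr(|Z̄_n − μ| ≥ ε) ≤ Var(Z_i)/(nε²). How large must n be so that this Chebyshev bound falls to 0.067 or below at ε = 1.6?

449

Require 77/(n·1.6²) ≤ 0.067, i.e. n ≥ 77/(0.067·1.6²) = 448.927.
The smallest integer n is 449.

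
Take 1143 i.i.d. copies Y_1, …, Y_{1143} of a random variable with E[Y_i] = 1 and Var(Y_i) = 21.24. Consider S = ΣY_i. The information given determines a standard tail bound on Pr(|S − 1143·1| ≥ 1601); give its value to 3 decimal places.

With mean and variance of each term known, Chebyshev's inequality bounds the deviation of the sum (or sample mean).
Var(S) = n·Var(Y_i) = 1143·21.24 = 24277.32.
Chebyshev: Pr(|S − 1143·1| ≥ 1601) ≤ Var(S)/1601² = 24277.32/2563201 = 0.0095.

0.009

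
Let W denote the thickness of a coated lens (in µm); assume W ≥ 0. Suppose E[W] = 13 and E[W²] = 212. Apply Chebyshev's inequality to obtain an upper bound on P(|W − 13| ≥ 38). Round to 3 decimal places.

0.030

Var(W) = E[W²] − (E[W])² = 212 − 169 = 43.
Chebyshev's inequality: P(|W − μ| ≥ t) ≤ Var(W)/t² = 43/1444 = 0.0298.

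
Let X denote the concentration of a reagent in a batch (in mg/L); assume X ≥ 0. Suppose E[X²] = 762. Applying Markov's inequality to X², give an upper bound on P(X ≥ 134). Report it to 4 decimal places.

Since X ≥ 0, the event {X ≥ 134} is the same as {X² ≥ 17956}.
Markov's inequality applied to X² gives P(X² ≥ 17956) ≤ E[X²]/17956 = 762/17956 = 0.0424.

0.0424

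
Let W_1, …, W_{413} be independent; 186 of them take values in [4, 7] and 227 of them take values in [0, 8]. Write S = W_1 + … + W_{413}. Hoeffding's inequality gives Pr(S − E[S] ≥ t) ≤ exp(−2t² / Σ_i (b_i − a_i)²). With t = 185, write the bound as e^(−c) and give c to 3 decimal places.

Σ(b_i − a_i)² = 186·3² + 227·8² = 16202.
c = 2t² / 16202 = 2·185² / 16202 = 4.2248.

4.225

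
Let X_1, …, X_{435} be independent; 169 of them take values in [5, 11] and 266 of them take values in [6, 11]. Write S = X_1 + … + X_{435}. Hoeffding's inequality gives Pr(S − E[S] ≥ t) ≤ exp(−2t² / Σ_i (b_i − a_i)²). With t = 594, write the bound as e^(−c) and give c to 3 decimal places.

Σ(b_i − a_i)² = 169·6² + 266·5² = 12734.
c = 2t² / 12734 = 2·594² / 12734 = 55.4164.

55.416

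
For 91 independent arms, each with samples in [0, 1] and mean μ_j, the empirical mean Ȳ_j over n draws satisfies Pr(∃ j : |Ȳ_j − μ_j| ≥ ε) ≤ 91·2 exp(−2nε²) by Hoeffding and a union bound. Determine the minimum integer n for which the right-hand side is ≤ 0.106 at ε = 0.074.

681

Need 2·91·exp(−2nε²) ≤ 0.106, i.e. exp(−2nε²) ≤ 0.106/182.
So 2nε² ≥ ln(182/0.106) = 7.448323.
Hence n ≥ 7.448323/(2·0.074²) = 680.088.
The smallest integer n is 681.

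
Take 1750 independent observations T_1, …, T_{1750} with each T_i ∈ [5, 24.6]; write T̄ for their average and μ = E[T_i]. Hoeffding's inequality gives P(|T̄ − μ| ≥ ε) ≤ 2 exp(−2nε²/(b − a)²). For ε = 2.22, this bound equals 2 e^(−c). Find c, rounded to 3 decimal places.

44.902

c = 2nε²/(b − a)² = 2·1750·2.22² / 19.6² = 44.9016.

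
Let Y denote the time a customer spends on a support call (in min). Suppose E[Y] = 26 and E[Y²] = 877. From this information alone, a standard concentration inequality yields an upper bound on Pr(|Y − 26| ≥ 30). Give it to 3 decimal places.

The first two moments determine the variance, so Chebyshev's inequality is the sharpest standard bound available.
Var(Y) = E[Y²] − (E[Y])² = 877 − 676 = 201.
Chebyshev's inequality: Pr(|Y − μ| ≥ t) ≤ Var(Y)/t² = 201/900 = 0.2233.

0.223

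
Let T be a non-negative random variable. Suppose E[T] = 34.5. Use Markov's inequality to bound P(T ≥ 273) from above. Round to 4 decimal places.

0.1264

Markov's inequality: for a non-negative random variable, P(T ≥ a) ≤ E[T]/a.
Here E[T] = 34.5 and a = 273, so the bound is 34.5/273 = 0.1264.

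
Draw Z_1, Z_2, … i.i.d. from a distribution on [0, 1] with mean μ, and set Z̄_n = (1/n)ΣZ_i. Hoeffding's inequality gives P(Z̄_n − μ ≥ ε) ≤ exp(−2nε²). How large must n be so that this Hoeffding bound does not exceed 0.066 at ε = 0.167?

Require exp(−2nε²) ≤ 0.066, i.e. 2nε² ≥ ln(1/0.066) = 2.718101.
So n ≥ 2.718101 / (2·0.167²) = 48.731.
The smallest integer n is 49.

49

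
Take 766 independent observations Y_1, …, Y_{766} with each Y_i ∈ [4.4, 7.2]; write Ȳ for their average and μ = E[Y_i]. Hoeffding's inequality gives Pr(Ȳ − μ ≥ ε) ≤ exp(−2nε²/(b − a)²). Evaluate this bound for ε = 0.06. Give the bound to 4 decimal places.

Exponent: 2nε²/(b − a)² = 2·766·0.06² / 2.8² = 0.70347.
Bound = exp(−0.70347) = 0.49487.

0.4949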